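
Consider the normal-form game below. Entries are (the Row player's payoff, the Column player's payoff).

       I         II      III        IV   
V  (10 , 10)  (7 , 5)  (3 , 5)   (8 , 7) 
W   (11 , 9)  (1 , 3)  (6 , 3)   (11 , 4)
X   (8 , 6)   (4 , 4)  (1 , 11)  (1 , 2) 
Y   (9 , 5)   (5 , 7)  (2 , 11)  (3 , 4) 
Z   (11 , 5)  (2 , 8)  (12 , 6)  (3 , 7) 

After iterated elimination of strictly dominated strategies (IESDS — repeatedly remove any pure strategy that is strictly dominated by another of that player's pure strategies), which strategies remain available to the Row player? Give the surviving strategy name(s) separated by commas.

V, W, Z

The Row player's strategy X is strictly dominated by V (I: 10>8, II: 7>4, III: 3>1, IV: 8>1) and is removed.
Row Y is eliminated: V beats it against every remaining column (I: 10>9, II: 7>5, III: 3>2, IV: 8>3).
For the Column player, IV strictly dominates III on the remaining rows (V: 7>5, W: 4>3, Z: 7>6); eliminate III.
Among the remaining strategies, none is strictly dominated by another pure strategy of the same player, so the elimination stops.
Surviving strategies — the Row player: {V, W, Z}; the Column player: {I, II, IV}.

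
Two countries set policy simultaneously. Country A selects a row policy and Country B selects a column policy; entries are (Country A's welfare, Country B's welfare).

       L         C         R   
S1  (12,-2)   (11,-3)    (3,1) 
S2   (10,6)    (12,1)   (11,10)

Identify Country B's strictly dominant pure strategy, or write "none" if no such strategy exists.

R vs L: S1: 1>-2, S2: 10>6.
R vs C: S1: 1>-3, S2: 10>1.
R strictly beats every other strategy against every opponent action, so it is strictly dominant.

R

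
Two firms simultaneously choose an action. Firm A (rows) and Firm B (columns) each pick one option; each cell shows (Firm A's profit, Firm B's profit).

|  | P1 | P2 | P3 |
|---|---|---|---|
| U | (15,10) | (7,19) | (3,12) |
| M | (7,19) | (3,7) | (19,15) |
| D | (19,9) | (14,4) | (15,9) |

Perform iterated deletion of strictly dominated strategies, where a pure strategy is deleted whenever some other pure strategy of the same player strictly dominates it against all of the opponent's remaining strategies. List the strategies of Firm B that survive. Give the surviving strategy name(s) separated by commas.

Firm A's strategy U is strictly dominated by D (P1: 19>15, P2: 14>7, P3: 15>3) and is removed.
For Firm B, P1 strictly dominates P2 on the remaining rows (M: 19>7, D: 9>4); eliminate P2.
Among the remaining strategies, none is strictly dominated by another pure strategy of the same player, so the elimination stops.
Surviving strategies — Firm A: {M, D}; Firm B: {P1, P3}.

P1, P3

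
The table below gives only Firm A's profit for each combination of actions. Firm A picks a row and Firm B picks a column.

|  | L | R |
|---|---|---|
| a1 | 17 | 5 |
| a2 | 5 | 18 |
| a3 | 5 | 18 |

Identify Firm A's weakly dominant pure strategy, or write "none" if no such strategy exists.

a1 fails to dominate a2 at R (5<18).
a2 fails to dominate a1 at L (5<17).
a3 fails to dominate a1 at L (5<17).
No single strategy dominates all the others.

none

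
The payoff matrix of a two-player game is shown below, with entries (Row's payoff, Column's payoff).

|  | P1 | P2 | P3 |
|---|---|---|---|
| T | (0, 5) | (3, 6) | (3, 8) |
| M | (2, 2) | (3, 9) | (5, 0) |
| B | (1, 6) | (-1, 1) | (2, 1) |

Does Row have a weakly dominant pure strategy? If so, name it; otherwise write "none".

M vs T: P1: 2>0, P2: 3=3, P3: 5>3.
M vs B: P1: 2>1, P2: 3>-1, P3: 5>2.
M is at least as good as every other strategy against every opponent action, so it is weakly dominant.

M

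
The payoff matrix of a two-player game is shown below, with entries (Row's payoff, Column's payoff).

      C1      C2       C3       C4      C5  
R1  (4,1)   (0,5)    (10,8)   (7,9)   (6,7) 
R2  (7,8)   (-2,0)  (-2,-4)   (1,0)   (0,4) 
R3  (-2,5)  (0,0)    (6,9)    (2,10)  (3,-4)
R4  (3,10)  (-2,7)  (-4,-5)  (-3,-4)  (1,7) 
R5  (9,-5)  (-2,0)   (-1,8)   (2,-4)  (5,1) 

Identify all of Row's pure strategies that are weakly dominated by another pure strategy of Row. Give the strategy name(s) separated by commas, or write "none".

R2, R3, R4

Nothing dominates R1: R2 at C2 (0>-2); R3 at C1 (4>-2); R4 at C1 (4>3); R5 at C2 (0>-2).
R2: dominated, since R5 does at least as well everywhere (C1: 9>7, C2: -2=-2, C3: -1>-2, C4: 2>1, C5: 5>0).
R3 is weakly dominated by R1 (C1: 4>-2, C2: 0=0, C3: 10>6, C4: 7>2, C5: 6>3).
R1 weakly dominates R4 — C1: 4>3, C2: 0>-2, C3: 10>-4, C4: 7>-3, C5: 6>1.
Nothing dominates R5: R1 at C1 (9>4); R2 at C1 (9>7); R3 at C1 (9>-2); R4 at C1 (9>3).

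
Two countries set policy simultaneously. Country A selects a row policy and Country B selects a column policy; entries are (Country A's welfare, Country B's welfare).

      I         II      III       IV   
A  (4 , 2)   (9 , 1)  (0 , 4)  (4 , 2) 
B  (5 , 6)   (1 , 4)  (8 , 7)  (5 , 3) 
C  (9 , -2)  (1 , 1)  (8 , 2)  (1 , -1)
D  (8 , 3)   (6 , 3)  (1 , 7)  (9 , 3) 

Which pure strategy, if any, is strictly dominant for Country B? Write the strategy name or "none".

III vs I: A: 4>2, B: 7>6, C: 2>-2, D: 7>3.
III vs II: A: 4>1, B: 7>4, C: 2>1, D: 7>3.
III vs IV: A: 4>2, B: 7>3, C: 2>-1, D: 7>3.
III strictly beats every other strategy against every opponent action, so it is strictly dominant.

III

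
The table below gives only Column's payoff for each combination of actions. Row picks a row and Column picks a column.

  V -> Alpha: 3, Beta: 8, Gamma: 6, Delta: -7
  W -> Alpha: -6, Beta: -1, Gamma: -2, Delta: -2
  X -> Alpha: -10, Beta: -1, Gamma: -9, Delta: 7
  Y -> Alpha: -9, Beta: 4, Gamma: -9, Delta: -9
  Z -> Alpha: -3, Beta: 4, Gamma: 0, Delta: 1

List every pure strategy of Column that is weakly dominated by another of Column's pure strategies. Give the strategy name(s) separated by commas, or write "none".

Alpha, Gamma

Alpha is weakly dominated by Beta (V: 8>3, W: -1>-6, X: -1>-10, Y: 4>-9, Z: 4>-3).
Beta is not dominated — it holds its own against Alpha at V (8>3); Gamma at V (8>6); Delta at V (8>-7).
Beta weakly dominates Gamma — V: 8>6, W: -1>-2, X: -1>-9, Y: 4>-9, Z: 4>0.
Delta is not dominated — it holds its own against Alpha at W (-2>-6); Beta at X (7>-1); Gamma at X (7>-9).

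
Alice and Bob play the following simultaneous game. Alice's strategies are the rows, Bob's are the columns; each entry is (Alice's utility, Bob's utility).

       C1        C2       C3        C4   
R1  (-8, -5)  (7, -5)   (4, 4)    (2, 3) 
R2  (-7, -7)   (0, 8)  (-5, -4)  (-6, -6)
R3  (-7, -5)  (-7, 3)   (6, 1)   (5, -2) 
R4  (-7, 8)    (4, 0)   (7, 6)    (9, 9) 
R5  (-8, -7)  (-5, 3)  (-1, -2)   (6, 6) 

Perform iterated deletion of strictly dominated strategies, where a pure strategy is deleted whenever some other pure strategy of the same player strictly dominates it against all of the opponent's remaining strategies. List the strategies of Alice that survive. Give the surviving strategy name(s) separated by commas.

Alice's strategy R5 is strictly dominated by R4 (C1: -7>-8, C2: 4>-5, C3: 7>-1, C4: 9>6) and is removed.
For Bob, C4 strictly dominates C1 on the remaining rows (R1: 3>-5, R2: -6>-7, R3: -2>-5, R4: 9>8); eliminate C1.
Alice's strategy R2 is strictly dominated by R1 (C2: 7>0, C3: 4>-5, C4: 2>-6) and is removed.
For Alice, R4 strictly dominates R3 on the remaining columns (C2: 4>-7, C3: 7>6, C4: 9>5); eliminate R3.
For Bob, C3 strictly dominates C2 on the remaining rows (R1: 4>-5, R4: 6>0); eliminate C2.
For Alice, R4 strictly dominates R1 on the remaining columns (C3: 7>4, C4: 9>2); eliminate R1.
Bob's strategy C3 is strictly dominated by C4 (R4: 9>6) and is removed.
Among the remaining strategies, none is strictly dominated by another pure strategy of the same player, so the elimination stops.
Surviving strategies — Alice: {R4}; Bob: {C4}.

R4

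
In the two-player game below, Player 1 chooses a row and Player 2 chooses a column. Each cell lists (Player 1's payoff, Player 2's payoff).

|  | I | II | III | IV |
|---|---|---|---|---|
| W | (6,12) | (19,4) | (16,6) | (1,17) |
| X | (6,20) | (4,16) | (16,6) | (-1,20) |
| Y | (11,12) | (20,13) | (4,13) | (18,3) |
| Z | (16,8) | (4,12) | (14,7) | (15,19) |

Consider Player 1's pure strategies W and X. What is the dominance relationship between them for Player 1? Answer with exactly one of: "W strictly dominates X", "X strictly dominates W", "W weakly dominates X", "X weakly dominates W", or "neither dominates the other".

W weakly dominates X

Compare W to X across each choice by Player 2: I: 6=6, II: 19>4, III: 16=16, IV: 1>-1.
W is at least as good everywhere and strictly better somewhere (tied only at I, III), so W weakly but not strictly dominates X.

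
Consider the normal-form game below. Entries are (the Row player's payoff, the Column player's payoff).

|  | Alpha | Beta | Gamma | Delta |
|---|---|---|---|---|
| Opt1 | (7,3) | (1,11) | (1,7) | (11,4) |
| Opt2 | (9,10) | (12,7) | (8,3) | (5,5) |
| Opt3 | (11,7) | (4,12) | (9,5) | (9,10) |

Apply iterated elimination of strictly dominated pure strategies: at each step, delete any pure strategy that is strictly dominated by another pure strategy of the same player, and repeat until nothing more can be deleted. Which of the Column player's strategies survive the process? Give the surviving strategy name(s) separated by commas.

For the Column player, Beta strictly dominates Gamma on the remaining rows (Opt1: 11>7, Opt2: 7>3, Opt3: 12>5); eliminate Gamma.
Column Delta is eliminated: Beta beats it against every remaining row (Opt1: 11>4, Opt2: 7>5, Opt3: 12>10).
For the Row player, Opt2 strictly dominates Opt1 on the remaining columns (Alpha: 9>7, Beta: 12>1); eliminate Opt1.
Among the remaining strategies, none is strictly dominated by another pure strategy of the same player, so the elimination stops.
Surviving strategies — the Row player: {Opt2, Opt3}; the Column player: {Alpha, Beta}.

Alpha, Beta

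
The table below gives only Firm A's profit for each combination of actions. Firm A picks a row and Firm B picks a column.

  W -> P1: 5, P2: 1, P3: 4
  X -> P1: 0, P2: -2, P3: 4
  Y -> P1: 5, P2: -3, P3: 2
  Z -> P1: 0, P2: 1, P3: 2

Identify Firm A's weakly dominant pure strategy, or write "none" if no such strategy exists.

W vs X: P1: 5>0, P2: 1>-2, P3: 4=4.
W vs Y: P1: 5=5, P2: 1>-3, P3: 4>2.
W vs Z: P1: 5>0, P2: 1=1, P3: 4>2.
W is at least as good as every other strategy against every opponent action, so it is weakly dominant.

W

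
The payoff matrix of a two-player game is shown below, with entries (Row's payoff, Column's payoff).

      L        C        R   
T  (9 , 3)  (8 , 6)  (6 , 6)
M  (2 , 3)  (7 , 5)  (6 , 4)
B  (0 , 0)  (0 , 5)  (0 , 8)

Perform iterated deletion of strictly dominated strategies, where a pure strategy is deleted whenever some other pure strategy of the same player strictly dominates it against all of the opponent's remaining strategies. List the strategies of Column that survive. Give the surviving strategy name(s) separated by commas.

For Row, T strictly dominates B on the remaining columns (L: 9>0, C: 8>0, R: 6>0); eliminate B.
For Column, C strictly dominates L on the remaining rows (T: 6>3, M: 5>3); eliminate L.
Among the remaining strategies, none is strictly dominated by another pure strategy of the same player, so the elimination stops.
Surviving strategies — Row: {T, M}; Column: {C, R}.

C, R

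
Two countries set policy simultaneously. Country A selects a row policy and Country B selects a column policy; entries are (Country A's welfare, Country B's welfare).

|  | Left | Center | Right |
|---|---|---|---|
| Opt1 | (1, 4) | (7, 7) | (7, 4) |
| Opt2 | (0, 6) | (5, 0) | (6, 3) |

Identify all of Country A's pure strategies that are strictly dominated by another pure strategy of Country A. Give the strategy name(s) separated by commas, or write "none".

Opt2

Nothing dominates Opt1: Opt2 at Left (1>0).
Opt2 is strictly dominated by Opt1 (Left: 1>0, Center: 7>5, Right: 7>6).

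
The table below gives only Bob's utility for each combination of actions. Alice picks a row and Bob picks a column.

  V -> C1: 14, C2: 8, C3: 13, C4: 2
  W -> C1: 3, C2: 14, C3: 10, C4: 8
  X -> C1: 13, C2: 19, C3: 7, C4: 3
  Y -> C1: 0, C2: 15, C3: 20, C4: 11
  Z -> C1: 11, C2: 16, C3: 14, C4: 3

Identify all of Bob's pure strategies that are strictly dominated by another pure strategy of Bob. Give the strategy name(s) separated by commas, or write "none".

C4

Nothing dominates C1: C2 at V (14>8); C3 at V (14>13); C4 at V (14>2).
C2: no other strategy beats it everywhere (C1 at W (14>3); C3 at W (14>10); C4 at V (8>2)).
C3 is not dominated — it holds its own against C1 at W (10>3); C2 at V (13>8); C4 at V (13>2).
C4: dominated, since C2 does at least as well everywhere (V: 8>2, W: 14>8, X: 19>3, Y: 15>11, Z: 16>3).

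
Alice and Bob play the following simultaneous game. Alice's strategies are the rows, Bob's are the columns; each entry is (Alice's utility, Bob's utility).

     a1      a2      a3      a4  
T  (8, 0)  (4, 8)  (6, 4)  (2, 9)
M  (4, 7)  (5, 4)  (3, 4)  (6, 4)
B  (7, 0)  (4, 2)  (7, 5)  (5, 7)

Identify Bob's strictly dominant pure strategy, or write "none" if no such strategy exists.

none

a1 fails to dominate a2 at T (0<8).
a2 fails to dominate a1 at M (4<7).
a3 fails to dominate a1 at M (4<7).
a4 fails to dominate a1 at M (4<7).
No single strategy dominates all the others.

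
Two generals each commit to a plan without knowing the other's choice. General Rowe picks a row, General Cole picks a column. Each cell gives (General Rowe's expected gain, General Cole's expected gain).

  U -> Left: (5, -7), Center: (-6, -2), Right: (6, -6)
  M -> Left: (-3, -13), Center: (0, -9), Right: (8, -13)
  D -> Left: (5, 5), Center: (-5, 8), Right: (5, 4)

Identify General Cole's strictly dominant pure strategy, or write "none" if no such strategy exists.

Center

Center vs Left: U: -2>-7, M: -9>-13, D: 8>5.
Center vs Right: U: -2>-6, M: -9>-13, D: 8>4.
Center strictly beats every other strategy against every opponent action, so it is strictly dominant.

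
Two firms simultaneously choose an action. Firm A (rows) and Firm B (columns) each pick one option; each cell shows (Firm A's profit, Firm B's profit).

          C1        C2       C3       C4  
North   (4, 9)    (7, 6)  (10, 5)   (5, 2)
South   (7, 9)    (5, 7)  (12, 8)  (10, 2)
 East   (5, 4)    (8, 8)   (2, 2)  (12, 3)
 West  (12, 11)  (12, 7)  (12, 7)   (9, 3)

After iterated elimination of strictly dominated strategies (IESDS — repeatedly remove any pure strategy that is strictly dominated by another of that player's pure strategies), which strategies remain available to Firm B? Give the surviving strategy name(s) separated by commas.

Row North is eliminated: West beats it against every remaining column (C1: 12>4, C2: 12>7, C3: 12>10, C4: 9>5).
For Firm B, C1 strictly dominates C3 on the remaining rows (South: 9>8, East: 4>2, West: 11>7); eliminate C3.
For Firm B, C1 strictly dominates C4 on the remaining rows (South: 9>2, East: 4>3, West: 11>3); eliminate C4.
For Firm A, West strictly dominates South on the remaining columns (C1: 12>7, C2: 12>5); eliminate South.
Row East is eliminated: West beats it against every remaining column (C1: 12>5, C2: 12>8).
Firm B's strategy C2 is strictly dominated by C1 (West: 11>7) and is removed.
Among the remaining strategies, none is strictly dominated by another pure strategy of the same player, so the elimination stops.
Surviving strategies — Firm A: {West}; Firm B: {C1}.

C1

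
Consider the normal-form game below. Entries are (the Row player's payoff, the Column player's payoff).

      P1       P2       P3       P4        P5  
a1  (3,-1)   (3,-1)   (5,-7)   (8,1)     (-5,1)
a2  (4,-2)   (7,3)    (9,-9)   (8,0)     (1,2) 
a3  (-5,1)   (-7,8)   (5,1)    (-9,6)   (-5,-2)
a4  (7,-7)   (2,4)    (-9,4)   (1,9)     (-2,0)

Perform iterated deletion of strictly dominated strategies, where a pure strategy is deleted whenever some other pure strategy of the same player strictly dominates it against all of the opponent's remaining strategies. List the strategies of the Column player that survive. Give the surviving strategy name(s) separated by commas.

P2, P4, P5

The Row player's strategy a3 is strictly dominated by a2 (P1: 4>-5, P2: 7>-7, P3: 9>5, P4: 8>-9, P5: 1>-5) and is removed.
For the Column player, P4 strictly dominates P1 on the remaining rows (a1: 1>-1, a2: 0>-2, a4: 9>-7); eliminate P1.
For the Row player, a2 strictly dominates a4 on the remaining columns (P2: 7>2, P3: 9>-9, P4: 8>1, P5: 1>-2); eliminate a4.
Column P3 is eliminated: P2 beats it against every remaining row (a1: -1>-7, a2: 3>-9).
Among the remaining strategies, none is strictly dominated by another pure strategy of the same player, so the elimination stops.
Surviving strategies — the Row player: {a1, a2}; the Column player: {P2, P4, P5}.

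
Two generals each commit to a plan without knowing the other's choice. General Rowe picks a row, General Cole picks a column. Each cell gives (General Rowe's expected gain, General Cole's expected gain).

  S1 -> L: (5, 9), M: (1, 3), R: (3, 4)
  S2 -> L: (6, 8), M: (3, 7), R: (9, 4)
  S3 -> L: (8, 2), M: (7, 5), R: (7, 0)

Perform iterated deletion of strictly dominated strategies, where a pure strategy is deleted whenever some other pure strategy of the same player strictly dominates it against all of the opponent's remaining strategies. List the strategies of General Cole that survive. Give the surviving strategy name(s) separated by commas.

General Rowe's strategy S1 is strictly dominated by S2 (L: 6>5, M: 3>1, R: 9>3) and is removed.
For General Cole, L strictly dominates R on the remaining rows (S2: 8>4, S3: 2>0); eliminate R.
Row S2 is eliminated: S3 beats it against every remaining column (L: 8>6, M: 7>3).
Column L is eliminated: M beats it against every remaining row (S3: 5>2).
Among the remaining strategies, none is strictly dominated by another pure strategy of the same player, so the elimination stops.
Surviving strategies — General Rowe: {S3}; General Cole: {M}.

M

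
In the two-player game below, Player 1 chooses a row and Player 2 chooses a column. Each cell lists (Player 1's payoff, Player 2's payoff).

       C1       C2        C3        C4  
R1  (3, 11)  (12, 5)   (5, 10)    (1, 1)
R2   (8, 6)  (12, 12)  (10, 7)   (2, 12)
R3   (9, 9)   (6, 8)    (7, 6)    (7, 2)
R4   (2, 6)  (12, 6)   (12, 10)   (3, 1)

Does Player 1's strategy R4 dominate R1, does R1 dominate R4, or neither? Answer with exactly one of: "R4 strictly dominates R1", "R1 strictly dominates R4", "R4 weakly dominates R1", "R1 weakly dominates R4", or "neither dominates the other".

Compare R4 to R1 across each opponent action: C1: 2<3, C2: 12=12, C3: 12>5, C4: 3>1.
R4 does better at C3, C4 but worse at C1; neither strategy dominates the other.

neither dominates the other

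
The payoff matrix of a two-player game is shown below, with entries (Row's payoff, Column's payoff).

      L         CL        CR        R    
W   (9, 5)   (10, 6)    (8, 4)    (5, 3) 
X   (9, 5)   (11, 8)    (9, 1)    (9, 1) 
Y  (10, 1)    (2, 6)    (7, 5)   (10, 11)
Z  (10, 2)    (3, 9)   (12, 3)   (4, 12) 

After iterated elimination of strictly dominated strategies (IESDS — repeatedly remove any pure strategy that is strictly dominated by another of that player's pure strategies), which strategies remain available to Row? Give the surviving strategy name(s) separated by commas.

X, Y

Column's strategy L is strictly dominated by CL (W: 6>5, X: 8>5, Y: 6>1, Z: 9>2) and is removed.
For Row, X strictly dominates W on the remaining columns (CL: 11>10, CR: 9>8, R: 9>5); eliminate W.
Column's strategy CR is strictly dominated by CL (X: 8>1, Y: 6>5, Z: 9>3) and is removed.
Row's strategy Z is strictly dominated by X (CL: 11>3, R: 9>4) and is removed.
Among the remaining strategies, none is strictly dominated by another pure strategy of the same player, so the elimination stops.
Surviving strategies — Row: {X, Y}; Column: {CL, R}.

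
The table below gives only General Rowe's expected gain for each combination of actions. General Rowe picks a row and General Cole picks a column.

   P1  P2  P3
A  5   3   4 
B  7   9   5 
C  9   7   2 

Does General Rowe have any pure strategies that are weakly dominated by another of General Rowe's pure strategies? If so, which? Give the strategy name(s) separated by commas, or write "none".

A

A is weakly dominated by B (P1: 7>5, P2: 9>3, P3: 5>4).
B: no other strategy beats it everywhere (A at P1 (7>5); C at P2 (9>7)).
C: no other strategy beats it everywhere (A at P1 (9>5); B at P1 (9>7)).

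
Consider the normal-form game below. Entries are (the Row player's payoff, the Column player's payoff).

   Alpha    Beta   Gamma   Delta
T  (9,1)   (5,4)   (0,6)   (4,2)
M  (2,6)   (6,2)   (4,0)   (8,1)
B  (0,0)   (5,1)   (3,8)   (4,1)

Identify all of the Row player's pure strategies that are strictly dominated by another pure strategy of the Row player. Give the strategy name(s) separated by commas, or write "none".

T: no other strategy beats it everywhere (M at Alpha (9>2); B at Alpha (9>0)).
M is not dominated — it holds its own against T at Beta (6>5); B at Alpha (2>0).
B: dominated, since M does at least as well everywhere (Alpha: 2>0, Beta: 6>5, Gamma: 4>3, Delta: 8>4).

B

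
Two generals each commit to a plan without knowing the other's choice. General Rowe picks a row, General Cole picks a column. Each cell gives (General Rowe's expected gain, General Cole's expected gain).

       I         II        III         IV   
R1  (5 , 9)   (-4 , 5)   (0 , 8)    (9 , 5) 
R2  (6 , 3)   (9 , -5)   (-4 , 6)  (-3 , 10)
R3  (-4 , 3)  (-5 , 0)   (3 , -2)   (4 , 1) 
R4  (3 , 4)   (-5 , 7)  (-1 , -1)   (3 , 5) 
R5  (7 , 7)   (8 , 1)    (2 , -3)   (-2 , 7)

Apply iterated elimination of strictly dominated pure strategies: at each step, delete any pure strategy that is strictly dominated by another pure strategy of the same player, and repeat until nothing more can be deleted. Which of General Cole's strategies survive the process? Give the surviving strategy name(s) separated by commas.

I, IV

For General Rowe, R1 strictly dominates R4 on the remaining columns (I: 5>3, II: -4>-5, III: 0>-1, IV: 9>3); eliminate R4.
Column II is eliminated: I beats it against every remaining row (R1: 9>5, R2: 3>-5, R3: 3>0, R5: 7>1).
General Rowe's strategy R2 is strictly dominated by R5 (I: 7>6, III: 2>-4, IV: -2>-3) and is removed.
General Cole's strategy III is strictly dominated by I (R1: 9>8, R3: 3>-2, R5: 7>-3) and is removed.
For General Rowe, R1 strictly dominates R3 on the remaining columns (I: 5>-4, IV: 9>4); eliminate R3.
Among the remaining strategies, none is strictly dominated by another pure strategy of the same player, so the elimination stops.
Surviving strategies — General Rowe: {R1, R5}; General Cole: {I, IV}.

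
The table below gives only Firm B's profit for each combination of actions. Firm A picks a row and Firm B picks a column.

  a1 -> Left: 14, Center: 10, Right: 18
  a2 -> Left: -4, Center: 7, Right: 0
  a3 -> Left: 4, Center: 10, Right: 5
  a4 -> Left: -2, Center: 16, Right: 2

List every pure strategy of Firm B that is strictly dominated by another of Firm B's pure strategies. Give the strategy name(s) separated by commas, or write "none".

Left

Right strictly dominates Left — a1: 18>14, a2: 0>-4, a3: 5>4, a4: 2>-2.
Center is not dominated — it holds its own against Left at a2 (7>-4); Right at a2 (7>0).
Right: no other strategy beats it everywhere (Left at a1 (18>14); Center at a1 (18>10)).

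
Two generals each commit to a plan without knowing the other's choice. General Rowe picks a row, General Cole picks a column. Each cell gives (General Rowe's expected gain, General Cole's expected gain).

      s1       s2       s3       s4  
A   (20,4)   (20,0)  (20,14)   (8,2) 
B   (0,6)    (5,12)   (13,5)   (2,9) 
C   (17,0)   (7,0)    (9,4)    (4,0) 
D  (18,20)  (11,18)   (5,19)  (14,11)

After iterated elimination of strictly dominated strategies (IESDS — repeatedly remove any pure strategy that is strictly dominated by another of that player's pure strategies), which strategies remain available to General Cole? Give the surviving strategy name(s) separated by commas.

Row B is eliminated: A beats it against every remaining column (s1: 20>0, s2: 20>5, s3: 20>13, s4: 8>2).
For General Rowe, A strictly dominates C on the remaining columns (s1: 20>17, s2: 20>7, s3: 20>9, s4: 8>4); eliminate C.
For General Cole, s1 strictly dominates s2 on the remaining rows (A: 4>0, D: 20>18); eliminate s2.
Column s4 is eliminated: s1 beats it against every remaining row (A: 4>2, D: 20>11).
Row D is eliminated: A beats it against every remaining column (s1: 20>18, s3: 20>5).
For General Cole, s3 strictly dominates s1 on the remaining rows (A: 14>4); eliminate s1.
Among the remaining strategies, none is strictly dominated by another pure strategy of the same player, so the elimination stops.
Surviving strategies — General Rowe: {A}; General Cole: {s3}.

s3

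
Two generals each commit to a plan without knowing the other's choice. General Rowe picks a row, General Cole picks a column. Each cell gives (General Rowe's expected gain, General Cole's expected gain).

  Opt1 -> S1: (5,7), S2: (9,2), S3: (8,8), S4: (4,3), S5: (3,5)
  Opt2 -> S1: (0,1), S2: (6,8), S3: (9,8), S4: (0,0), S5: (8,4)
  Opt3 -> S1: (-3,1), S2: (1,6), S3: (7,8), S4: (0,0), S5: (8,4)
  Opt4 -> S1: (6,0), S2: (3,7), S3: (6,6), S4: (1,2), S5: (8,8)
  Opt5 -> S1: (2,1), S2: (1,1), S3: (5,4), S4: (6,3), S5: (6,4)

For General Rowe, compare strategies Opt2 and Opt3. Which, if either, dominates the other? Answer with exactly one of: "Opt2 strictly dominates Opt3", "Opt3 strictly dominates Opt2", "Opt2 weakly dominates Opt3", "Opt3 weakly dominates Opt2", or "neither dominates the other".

Compare Opt2 to Opt3 across every action of General Cole: S1: 0>-3, S2: 6>1, S3: 9>7, S4: 0=0, S5: 8=8.
Opt2 is at least as good everywhere and strictly better somewhere (tied only at S4, S5), so Opt2 weakly but not strictly dominates Opt3.

Opt2 weakly dominates Opt3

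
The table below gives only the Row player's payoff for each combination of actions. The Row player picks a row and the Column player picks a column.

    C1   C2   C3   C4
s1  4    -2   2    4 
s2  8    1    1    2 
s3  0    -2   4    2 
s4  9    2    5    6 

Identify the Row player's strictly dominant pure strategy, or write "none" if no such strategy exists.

s4

s4 vs s1: C1: 9>4, C2: 2>-2, C3: 5>2, C4: 6>4.
s4 vs s2: C1: 9>8, C2: 2>1, C3: 5>1, C4: 6>2.
s4 vs s3: C1: 9>0, C2: 2>-2, C3: 5>4, C4: 6>2.
s4 strictly beats every other strategy against every opponent action, so it is strictly dominant.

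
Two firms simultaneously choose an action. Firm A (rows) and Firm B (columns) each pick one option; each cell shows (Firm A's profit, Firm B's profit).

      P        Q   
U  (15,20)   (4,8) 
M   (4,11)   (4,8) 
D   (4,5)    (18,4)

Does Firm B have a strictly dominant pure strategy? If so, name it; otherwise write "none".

P vs Q: U: 20>8, M: 11>8, D: 5>4.
P strictly beats every other strategy against every opponent action, so it is strictly dominant.

P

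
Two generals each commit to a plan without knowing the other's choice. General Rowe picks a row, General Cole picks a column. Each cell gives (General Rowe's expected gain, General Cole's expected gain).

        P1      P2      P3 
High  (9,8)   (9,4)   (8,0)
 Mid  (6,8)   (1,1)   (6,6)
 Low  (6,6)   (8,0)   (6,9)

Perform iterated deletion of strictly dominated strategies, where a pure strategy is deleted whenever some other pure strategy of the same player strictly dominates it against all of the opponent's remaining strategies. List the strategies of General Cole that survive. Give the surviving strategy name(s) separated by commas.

P1

General Rowe's strategy Mid is strictly dominated by High (P1: 9>6, P2: 9>1, P3: 8>6) and is removed.
For General Rowe, High strictly dominates Low on the remaining columns (P1: 9>6, P2: 9>8, P3: 8>6); eliminate Low.
General Cole's strategy P2 is strictly dominated by P1 (High: 8>4) and is removed.
General Cole's strategy P3 is strictly dominated by P1 (High: 8>0) and is removed.
Among the remaining strategies, none is strictly dominated by another pure strategy of the same player, so the elimination stops.
Surviving strategies — General Rowe: {High}; General Cole: {P1}.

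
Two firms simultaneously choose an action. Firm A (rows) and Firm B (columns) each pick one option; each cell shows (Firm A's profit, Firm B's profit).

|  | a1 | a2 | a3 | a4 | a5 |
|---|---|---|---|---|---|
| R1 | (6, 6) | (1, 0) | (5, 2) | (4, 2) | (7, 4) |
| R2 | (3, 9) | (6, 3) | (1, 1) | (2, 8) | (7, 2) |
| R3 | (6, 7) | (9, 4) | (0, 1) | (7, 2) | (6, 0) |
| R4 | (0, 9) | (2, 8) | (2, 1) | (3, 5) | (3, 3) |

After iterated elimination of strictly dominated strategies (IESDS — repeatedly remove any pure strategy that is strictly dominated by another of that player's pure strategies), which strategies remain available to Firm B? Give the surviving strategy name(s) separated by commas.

a1

For Firm B, a1 strictly dominates a2 on the remaining rows (R1: 6>0, R2: 9>3, R3: 7>4, R4: 9>8); eliminate a2.
Row R4 is eliminated: R1 beats it against every remaining column (a1: 6>0, a3: 5>2, a4: 4>3, a5: 7>3).
Column a3 is eliminated: a1 beats it against every remaining row (R1: 6>2, R2: 9>1, R3: 7>1).
Column a4 is eliminated: a1 beats it against every remaining row (R1: 6>2, R2: 9>8, R3: 7>2).
For Firm B, a1 strictly dominates a5 on the remaining rows (R1: 6>4, R2: 9>2, R3: 7>0); eliminate a5.
Firm A's strategy R2 is strictly dominated by R1 (a1: 6>3) and is removed.
Among the remaining strategies, none is strictly dominated by another pure strategy of the same player, so the elimination stops.
Surviving strategies — Firm A: {R1, R3}; Firm B: {a1}.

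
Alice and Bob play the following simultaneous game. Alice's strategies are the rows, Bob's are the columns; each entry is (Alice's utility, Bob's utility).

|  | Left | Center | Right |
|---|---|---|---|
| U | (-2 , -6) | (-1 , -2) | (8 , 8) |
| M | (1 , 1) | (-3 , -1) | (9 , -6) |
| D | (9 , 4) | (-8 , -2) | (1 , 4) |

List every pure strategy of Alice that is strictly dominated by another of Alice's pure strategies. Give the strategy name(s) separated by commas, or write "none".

Nothing dominates U: M at Center (-1>-3); D at Center (-1>-8).
M: no other strategy beats it everywhere (U at Left (1>-2); D at Center (-3>-8)).
D: no other strategy beats it everywhere (U at Left (9>-2); M at Left (9>1)).

none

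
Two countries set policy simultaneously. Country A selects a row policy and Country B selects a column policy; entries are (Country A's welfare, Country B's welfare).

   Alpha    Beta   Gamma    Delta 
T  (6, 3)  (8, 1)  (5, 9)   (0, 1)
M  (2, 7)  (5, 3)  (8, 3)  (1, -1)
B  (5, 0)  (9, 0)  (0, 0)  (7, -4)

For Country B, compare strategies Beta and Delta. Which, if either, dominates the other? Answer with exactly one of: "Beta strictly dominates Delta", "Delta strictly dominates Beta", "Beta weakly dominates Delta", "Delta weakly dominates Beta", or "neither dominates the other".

Compare Beta to Delta across every action of Country A: T: 1=1, M: 3>-1, B: 0>-4.
Beta is at least as good everywhere and strictly better somewhere (tied only at T), so Beta weakly but not strictly dominates Delta.

Beta weakly dominates Delta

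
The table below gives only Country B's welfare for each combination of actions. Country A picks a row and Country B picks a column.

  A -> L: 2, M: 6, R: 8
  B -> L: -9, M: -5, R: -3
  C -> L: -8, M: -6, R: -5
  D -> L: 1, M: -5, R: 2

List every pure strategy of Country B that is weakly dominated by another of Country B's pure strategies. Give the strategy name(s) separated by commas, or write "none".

L, M

L: dominated, since R does at least as well everywhere (A: 8>2, B: -3>-9, C: -5>-8, D: 2>1).
M is weakly dominated by R (A: 8>6, B: -3>-5, C: -5>-6, D: 2>-5).
R is not dominated — it holds its own against L at A (8>2); M at A (8>6).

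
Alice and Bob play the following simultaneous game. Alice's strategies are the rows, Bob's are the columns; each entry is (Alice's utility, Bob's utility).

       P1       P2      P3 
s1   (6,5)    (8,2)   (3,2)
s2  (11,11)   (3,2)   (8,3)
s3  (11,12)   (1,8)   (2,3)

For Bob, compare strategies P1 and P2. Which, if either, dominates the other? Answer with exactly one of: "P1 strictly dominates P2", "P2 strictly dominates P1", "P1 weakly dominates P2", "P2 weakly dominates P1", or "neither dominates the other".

P1's payoffs vs P2's, by Alice's action — s1: 5>2, s2: 11>2, s3: 12>8.
Every comparison favours P1, so P1 strictly dominates P2.

P1 strictly dominates P2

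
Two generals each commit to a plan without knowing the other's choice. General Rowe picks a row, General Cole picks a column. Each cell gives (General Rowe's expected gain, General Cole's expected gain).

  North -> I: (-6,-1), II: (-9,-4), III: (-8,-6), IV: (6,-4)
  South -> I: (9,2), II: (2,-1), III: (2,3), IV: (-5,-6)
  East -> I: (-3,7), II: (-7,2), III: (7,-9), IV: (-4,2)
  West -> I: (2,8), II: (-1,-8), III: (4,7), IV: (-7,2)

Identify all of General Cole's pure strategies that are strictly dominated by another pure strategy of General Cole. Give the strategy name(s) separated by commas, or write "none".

II, IV

Nothing dominates I: II at North (-1>-4); III at North (-1>-6); IV at North (-1>-4).
I strictly dominates II — North: -1>-4, South: 2>-1, East: 7>2, West: 8>-8.
III: no other strategy beats it everywhere (I at South (3>2); II at South (3>-1); IV at South (3>-6)).
IV: dominated, since I does at least as well everywhere (North: -1>-4, South: 2>-6, East: 7>2, West: 8>2).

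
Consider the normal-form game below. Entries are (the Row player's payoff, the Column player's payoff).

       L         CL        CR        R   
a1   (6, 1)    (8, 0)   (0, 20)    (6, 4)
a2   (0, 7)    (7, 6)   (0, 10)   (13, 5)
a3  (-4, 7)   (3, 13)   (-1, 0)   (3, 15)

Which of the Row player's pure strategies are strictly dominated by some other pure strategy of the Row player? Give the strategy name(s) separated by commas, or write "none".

a3

a1 is not dominated — it holds its own against a2 at L (6>0); a3 at L (6>-4).
Nothing dominates a2: a1 at CR (0=0); a3 at L (0>-4).
a1 strictly dominates a3 — L: 6>-4, CL: 8>3, CR: 0>-1, R: 6>3.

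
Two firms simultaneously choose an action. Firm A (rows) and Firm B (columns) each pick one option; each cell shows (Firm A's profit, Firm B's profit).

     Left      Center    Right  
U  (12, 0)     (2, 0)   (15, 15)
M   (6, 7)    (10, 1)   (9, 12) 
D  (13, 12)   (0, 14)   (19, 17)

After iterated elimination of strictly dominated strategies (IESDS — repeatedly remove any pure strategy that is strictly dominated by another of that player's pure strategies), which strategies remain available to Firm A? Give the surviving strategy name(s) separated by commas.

D

For Firm B, Right strictly dominates Left on the remaining rows (U: 15>0, M: 12>7, D: 17>12); eliminate Left.
Firm B's strategy Center is strictly dominated by Right (U: 15>0, M: 12>1, D: 17>14) and is removed.
Row U is eliminated: D beats it against every remaining column (Right: 19>15).
Row M is eliminated: D beats it against every remaining column (Right: 19>9).
Among the remaining strategies, none is strictly dominated by another pure strategy of the same player, so the elimination stops.
Surviving strategies — Firm A: {D}; Firm B: {Right}.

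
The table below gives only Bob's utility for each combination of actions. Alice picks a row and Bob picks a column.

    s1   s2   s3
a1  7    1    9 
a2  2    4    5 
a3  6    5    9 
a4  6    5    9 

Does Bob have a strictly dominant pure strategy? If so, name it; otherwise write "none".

s3

s3 vs s1: a1: 9>7, a2: 5>2, a3: 9>6, a4: 9>6.
s3 vs s2: a1: 9>1, a2: 5>4, a3: 9>5, a4: 9>5.
s3 strictly beats every other strategy against every opponent action, so it is strictly dominant.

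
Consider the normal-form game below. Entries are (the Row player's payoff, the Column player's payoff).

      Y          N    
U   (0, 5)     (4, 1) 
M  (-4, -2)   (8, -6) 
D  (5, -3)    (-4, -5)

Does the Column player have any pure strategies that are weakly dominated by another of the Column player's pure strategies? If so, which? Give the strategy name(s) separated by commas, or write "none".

N

Y: no other strategy beats it everywhere (N at U (5>1)).
Y weakly dominates N — U: 5>1, M: -2>-6, D: -3>-5.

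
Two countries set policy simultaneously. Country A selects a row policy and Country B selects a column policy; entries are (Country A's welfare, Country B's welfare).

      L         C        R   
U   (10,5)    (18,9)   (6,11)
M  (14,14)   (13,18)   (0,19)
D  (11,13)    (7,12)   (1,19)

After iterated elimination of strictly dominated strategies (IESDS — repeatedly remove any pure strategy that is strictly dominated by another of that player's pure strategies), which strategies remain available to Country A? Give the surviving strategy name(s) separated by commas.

Country B's strategy L is strictly dominated by R (U: 11>5, M: 19>14, D: 19>13) and is removed.
For Country A, U strictly dominates M on the remaining columns (C: 18>13, R: 6>0); eliminate M.
Row D is eliminated: U beats it against every remaining column (C: 18>7, R: 6>1).
For Country B, R strictly dominates C on the remaining rows (U: 11>9); eliminate C.
Among the remaining strategies, none is strictly dominated by another pure strategy of the same player, so the elimination stops.
Surviving strategies — Country A: {U}; Country B: {R}.

U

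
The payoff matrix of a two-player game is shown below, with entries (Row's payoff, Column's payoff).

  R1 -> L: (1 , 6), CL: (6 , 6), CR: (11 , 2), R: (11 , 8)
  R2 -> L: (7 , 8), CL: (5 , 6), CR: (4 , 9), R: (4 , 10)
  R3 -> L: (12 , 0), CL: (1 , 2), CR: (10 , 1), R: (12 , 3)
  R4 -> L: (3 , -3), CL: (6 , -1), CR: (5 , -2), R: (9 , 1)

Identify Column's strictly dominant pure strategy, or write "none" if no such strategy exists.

R

R vs L: R1: 8>6, R2: 10>8, R3: 3>0, R4: 1>-3.
R vs CL: R1: 8>6, R2: 10>6, R3: 3>2, R4: 1>-1.
R vs CR: R1: 8>2, R2: 10>9, R3: 3>1, R4: 1>-2.
R strictly beats every other strategy against every opponent action, so it is strictly dominant.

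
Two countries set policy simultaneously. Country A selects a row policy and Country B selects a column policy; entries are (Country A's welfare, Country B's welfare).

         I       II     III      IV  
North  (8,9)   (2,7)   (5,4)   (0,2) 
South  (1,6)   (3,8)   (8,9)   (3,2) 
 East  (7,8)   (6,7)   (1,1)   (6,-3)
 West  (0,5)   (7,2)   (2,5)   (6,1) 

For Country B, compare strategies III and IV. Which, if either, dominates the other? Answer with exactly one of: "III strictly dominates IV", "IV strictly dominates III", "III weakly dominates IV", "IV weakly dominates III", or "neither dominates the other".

III strictly dominates IV

Compare III to IV across every action of Country A: North: 4>2, South: 9>2, East: 1>-3, West: 5>1.
Every comparison favours III, so III strictly dominates IV.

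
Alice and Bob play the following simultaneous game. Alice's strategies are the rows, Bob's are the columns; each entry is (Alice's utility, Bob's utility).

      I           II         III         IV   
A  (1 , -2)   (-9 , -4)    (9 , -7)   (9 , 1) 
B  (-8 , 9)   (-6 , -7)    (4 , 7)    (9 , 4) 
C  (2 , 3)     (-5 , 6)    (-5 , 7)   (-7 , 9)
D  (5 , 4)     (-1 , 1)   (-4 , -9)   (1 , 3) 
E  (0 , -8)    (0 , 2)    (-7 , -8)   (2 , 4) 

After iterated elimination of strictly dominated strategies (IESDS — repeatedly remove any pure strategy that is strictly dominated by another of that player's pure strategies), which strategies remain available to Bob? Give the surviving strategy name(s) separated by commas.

I, IV

Alice's strategy C is strictly dominated by D (I: 5>2, II: -1>-5, III: -4>-5, IV: 1>-7) and is removed.
For Bob, IV strictly dominates II on the remaining rows (A: 1>-4, B: 4>-7, D: 3>1, E: 4>2); eliminate II.
Row E is eliminated: A beats it against every remaining column (I: 1>0, III: 9>-7, IV: 9>2).
Bob's strategy III is strictly dominated by I (A: -2>-7, B: 9>7, D: 4>-9) and is removed.
Among the remaining strategies, none is strictly dominated by another pure strategy of the same player, so the elimination stops.
Surviving strategies — Alice: {A, B, D}; Bob: {I, IV}.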